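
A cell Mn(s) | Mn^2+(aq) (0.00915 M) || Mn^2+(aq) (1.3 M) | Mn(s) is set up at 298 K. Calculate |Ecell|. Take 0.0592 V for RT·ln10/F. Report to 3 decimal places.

0.064 V

For a concentration cell E°cell = 0, since both electrodes use the same couple.
The compartment with the higher Mn^2+(aq) concentration (1.3 M) acts as the cathode; ions are reduced there and produced at the dilute (0.00915 M) anode.
With n = 2, Ecell = −(0.0592/2)·log([dilute]/[conc]) = −(0.0592/2)·log(0.00915/1.3) = +0.064 V.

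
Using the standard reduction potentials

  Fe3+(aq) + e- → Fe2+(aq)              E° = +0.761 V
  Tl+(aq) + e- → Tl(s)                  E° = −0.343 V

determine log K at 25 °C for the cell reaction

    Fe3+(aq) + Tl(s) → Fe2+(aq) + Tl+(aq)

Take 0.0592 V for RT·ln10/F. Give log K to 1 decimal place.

log K = 18.6

The Fe³⁺/Fe²⁺ couple is reduced (cathode); E°cell = +0.761 − (−0.343) = +1.104 V with n = 1.
At equilibrium E = 0, so log K = nE°cell / 0.0592 = (1)(+1.104) / 0.0592 = 18.6.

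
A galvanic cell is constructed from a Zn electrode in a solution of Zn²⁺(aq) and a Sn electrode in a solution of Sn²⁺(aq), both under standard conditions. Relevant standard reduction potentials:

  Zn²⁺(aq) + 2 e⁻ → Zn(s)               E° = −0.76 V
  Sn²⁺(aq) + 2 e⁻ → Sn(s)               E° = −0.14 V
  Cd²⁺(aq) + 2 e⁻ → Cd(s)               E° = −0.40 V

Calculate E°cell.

Of the two couples in this cell, the one with the more positive reduction potential is reduced at the cathode: here that is Sn²⁺/Sn (−0.14 V); Zn²⁺/Zn (−0.76 V) is the anode.
E°cell = E°(cathode) − E°(anode) = −0.14 − (−0.76) = +0.62 V.

+0.62 V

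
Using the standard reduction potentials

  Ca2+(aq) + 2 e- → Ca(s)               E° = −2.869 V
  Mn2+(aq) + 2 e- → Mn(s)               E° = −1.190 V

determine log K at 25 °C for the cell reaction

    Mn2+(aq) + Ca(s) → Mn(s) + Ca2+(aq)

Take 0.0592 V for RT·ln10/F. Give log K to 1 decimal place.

The Mn²⁺/Mn couple is reduced (cathode); E°cell = −1.190 − (−2.869) = +1.679 V with n = 2.
At equilibrium E = 0, so log K = nE°cell / 0.0592 = (2)(+1.679) / 0.0592 = 56.7.

log K = 56.7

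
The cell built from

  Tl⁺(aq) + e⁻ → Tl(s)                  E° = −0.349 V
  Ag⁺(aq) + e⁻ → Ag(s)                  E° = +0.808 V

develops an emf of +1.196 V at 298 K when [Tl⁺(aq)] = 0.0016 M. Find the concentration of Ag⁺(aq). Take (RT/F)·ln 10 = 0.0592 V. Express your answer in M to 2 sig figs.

Ag⁺/Ag is the cathode (higher E°); E°cell = +0.808 − (−0.349) = +1.157 V with n = 1.
Since E = E° − (0.0592/n)·log Q, log Q = n(E° − E)/0.0592 = −0.659.
For Ag⁺(aq) + Tl(s) → Ag(s) + Tl⁺(aq), the reaction quotient is Q = [Tl⁺(aq)] / [Ag⁺(aq)].
Substituting the known concentrations and solving, log [Ag⁺(aq)] = −2.137 and [Ag⁺(aq)] = 0.0073 M.

0.0073 M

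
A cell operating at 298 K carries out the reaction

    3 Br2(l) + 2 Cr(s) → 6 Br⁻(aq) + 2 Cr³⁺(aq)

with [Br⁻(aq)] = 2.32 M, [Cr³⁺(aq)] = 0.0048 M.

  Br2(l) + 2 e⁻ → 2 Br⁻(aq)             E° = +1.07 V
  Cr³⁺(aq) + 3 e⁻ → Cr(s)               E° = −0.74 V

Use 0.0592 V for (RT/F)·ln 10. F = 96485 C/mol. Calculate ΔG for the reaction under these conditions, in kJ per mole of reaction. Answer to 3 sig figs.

E°cell = +1.07 − (−0.74) = +1.81 V; the balanced reaction transfers n = 6 electrons.
Here Q = [Br⁻(aq)]^6·[Cr³⁺(aq)]^2 = 0.00359 (log Q = −2.445), giving E = +1.81 − (0.0592/6)·(−2.445) = +1.8341 V.
Then ΔG = −nFE = −6 × 96485 × +1.8341 J/mol = −1060 kJ/mol.

−1060 kJ/mol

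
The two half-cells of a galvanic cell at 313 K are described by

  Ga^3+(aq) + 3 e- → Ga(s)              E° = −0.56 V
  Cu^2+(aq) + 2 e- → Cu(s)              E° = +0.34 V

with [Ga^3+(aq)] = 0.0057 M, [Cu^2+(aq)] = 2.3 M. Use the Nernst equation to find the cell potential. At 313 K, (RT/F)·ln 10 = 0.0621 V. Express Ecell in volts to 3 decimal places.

+0.958 V

Cu²⁺/Cu is reduced (cathode, E° = +0.34 V) and Ga³⁺/Ga is oxidized (anode).
E°cell = E°cat − E°an = +0.34 − (−0.56) = +0.90 V; n = 6.
For the overall reaction 3 Cu^2+(aq) + 2 Ga(s) → 3 Cu(s) + 2 Ga^3+(aq), Q = [Ga^3+(aq)]^2 / [Cu^2+(aq)]^3 = 2.67×10^−6, giving log Q = −5.573.
Applying E = E° − (RT ln10/nF)·log Q gives +0.90 − (0.0621/6)(−5.573) = +0.958 V.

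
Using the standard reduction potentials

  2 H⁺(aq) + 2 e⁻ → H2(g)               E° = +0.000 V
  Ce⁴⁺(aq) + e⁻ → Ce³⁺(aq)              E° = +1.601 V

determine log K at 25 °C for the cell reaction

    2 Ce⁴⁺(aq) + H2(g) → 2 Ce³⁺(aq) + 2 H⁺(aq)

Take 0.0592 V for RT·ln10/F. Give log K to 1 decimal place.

The Ce⁴⁺/Ce³⁺ couple is reduced (cathode); E°cell = +1.601 − (+0.000) = +1.601 V with n = 2.
At equilibrium E = 0, so log K = nE°cell / 0.0592 = (2)(+1.601) / 0.0592 = 54.1.

log K = 54.1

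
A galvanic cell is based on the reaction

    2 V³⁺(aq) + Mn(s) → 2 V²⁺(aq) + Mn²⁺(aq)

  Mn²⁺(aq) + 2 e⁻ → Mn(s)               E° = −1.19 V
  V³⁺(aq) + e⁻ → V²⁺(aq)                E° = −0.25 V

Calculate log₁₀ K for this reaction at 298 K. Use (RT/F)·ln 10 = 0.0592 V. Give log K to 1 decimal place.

The V³⁺/V²⁺ couple is reduced (cathode); E°cell = −0.25 − (−1.19) = +0.94 V with n = 2.
At equilibrium E = 0, so log K = nE°cell / 0.0592 = (2)(+0.94) / 0.0592 = 31.8.

log K = 31.8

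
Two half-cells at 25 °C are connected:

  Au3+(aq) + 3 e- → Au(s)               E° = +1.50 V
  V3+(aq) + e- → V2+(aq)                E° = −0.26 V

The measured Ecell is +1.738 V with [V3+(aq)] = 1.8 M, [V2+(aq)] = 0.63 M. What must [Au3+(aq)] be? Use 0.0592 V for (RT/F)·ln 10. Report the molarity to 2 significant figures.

1.8 M

With Au³⁺/Au at the cathode and V³⁺/V²⁺ at the anode, E°cell = +1.50 − (−0.26) = +1.76 V (n = 3).
From the Nernst equation, log Q = n(E° − E)/0.0592 = 3·(+1.76 − (+1.738))/0.0592 = 1.115.
The balanced reaction is Au3+(aq) + 3 V2+(aq) → Au(s) + 3 V3+(aq), so Q = [V3+(aq)]^3 / ([Au3+(aq)]·[V2+(aq)]^3).
Isolating [Au3+(aq)] in Q = 10^{1.115} yields log [Au3+(aq)] = 0.253, i.e. 1.8 M.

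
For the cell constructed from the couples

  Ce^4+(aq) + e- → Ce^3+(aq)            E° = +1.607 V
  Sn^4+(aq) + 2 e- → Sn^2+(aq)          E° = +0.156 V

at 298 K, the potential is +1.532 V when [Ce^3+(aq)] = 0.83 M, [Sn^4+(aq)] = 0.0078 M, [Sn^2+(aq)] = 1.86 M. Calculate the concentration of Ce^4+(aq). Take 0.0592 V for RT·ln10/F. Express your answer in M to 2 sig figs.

1.3 M

Ce⁴⁺/Ce³⁺ is the cathode (higher E°); E°cell = +1.607 − (+0.156) = +1.451 V with n = 2.
From the Nernst equation, log Q = n(E° − E)/0.0592 = 2·(+1.451 − (+1.532))/0.0592 = −2.736.
The balanced reaction is 2 Ce^4+(aq) + Sn^2+(aq) → 2 Ce^3+(aq) + Sn^4+(aq), so Q = ([Ce^3+(aq)]^2·[Sn^4+(aq)]) / ([Ce^4+(aq)]^2·[Sn^2+(aq)]).
Isolating [Ce^4+(aq)] in Q = 10^{−2.736} yields log [Ce^4+(aq)] = 0.098, i.e. 1.3 M.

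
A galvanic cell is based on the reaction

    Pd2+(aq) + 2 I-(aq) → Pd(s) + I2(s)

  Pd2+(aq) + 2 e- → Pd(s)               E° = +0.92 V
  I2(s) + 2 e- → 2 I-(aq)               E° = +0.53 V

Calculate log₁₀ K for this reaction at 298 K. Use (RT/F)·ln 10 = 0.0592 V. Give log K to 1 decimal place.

The Pd²⁺/Pd couple is reduced (cathode); E°cell = +0.92 − (+0.53) = +0.39 V with n = 2.
At equilibrium E = 0, so log K = nE°cell / 0.0592 = (2)(+0.39) / 0.0592 = 13.2.

log K = 13.2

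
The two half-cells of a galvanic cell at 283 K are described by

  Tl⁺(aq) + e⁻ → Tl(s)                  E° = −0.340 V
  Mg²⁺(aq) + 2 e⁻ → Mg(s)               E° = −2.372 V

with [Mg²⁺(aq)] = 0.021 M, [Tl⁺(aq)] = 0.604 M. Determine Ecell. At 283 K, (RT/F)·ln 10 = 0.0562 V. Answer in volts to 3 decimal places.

Since E°(Tl⁺/Tl) > E°(Mg²⁺/Mg), Tl⁺/Tl serves as the cathode.
E°cell = −0.340 − (−2.372) = +2.032 V, with n = 2 electrons transferred.
The balanced reaction is 2 Tl⁺(aq) + Mg(s) → 2 Tl(s) + Mg²⁺(aq), so Q = [Mg²⁺(aq)] / [Tl⁺(aq)]^2 = 0.0576 and log Q = −1.240.
Applying E = E° − (RT ln10/nF)·log Q gives +2.032 − (0.0562/2)(−1.240) = +2.067 V.

+2.067 V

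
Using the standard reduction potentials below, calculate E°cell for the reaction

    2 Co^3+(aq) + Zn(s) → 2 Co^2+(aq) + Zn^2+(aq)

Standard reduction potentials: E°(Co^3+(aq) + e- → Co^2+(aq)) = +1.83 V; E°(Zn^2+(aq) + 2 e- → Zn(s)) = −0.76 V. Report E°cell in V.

+2.59 V

Co^3+(aq) gains electrons, so the Co³⁺/Co²⁺ couple is the cathode; the Zn²⁺/Zn couple is the anode.
E°cell = E°(cathode) − E°(anode) = +1.83 − (−0.76) = +2.59 V.
The positive value indicates the reaction is spontaneous as written.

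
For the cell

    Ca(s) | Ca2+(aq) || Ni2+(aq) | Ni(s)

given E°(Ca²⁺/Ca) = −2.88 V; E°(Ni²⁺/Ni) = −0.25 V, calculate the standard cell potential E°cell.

+2.63 V

By convention the left-hand electrode in cell notation is the anode (oxidation) and the right-hand electrode is the cathode (reduction).
E°cell = E°(right) − E°(left) = −0.25 − (−2.88) = +2.63 V.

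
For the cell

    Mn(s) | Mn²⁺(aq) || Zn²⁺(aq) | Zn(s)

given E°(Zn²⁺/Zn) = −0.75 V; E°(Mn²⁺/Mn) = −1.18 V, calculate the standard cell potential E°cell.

By convention the left-hand electrode in cell notation is the anode (oxidation) and the right-hand electrode is the cathode (reduction).
E°cell = E°(right) − E°(left) = −0.75 − (−1.18) = +0.43 V.

+0.43 V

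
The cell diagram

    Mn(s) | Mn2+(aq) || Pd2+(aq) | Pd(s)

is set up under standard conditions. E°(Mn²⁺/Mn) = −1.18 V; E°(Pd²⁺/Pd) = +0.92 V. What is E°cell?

By convention the left-hand electrode in cell notation is the anode (oxidation) and the right-hand electrode is the cathode (reduction).
E°cell = E°(right) − E°(left) = +0.92 − (−1.18) = +2.10 V.

+2.10 V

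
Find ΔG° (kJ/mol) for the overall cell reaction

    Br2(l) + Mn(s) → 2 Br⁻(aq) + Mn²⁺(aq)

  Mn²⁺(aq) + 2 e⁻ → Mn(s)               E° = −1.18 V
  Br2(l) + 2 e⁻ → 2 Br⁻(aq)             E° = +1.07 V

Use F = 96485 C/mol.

In the reaction as written Br2(l) is reduced, so the Br₂/Br⁻ couple is the cathode and Mn²⁺/Mn is the anode.
E°cell = +1.07 − (−1.18) = +2.25 V; balancing electrons gives n = 2.
ΔG° = −nFE°cell = −(2)(96485)(+2.25) J/mol = −434 kJ/mol.

−434 kJ/mol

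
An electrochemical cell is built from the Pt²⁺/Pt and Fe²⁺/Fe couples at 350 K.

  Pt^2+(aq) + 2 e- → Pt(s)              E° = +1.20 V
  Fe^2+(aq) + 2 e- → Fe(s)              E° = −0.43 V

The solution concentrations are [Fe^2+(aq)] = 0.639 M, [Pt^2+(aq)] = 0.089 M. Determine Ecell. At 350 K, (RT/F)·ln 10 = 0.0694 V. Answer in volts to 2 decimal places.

+1.60 V

Pt²⁺/Pt is reduced (cathode, E° = +1.20 V) and Fe²⁺/Fe is oxidized (anode).
E°cell = E°cat − E°an = +1.20 − (−0.43) = +1.63 V; n = 2.
The balanced reaction is Pt^2+(aq) + Fe(s) → Pt(s) + Fe^2+(aq), so Q = [Fe^2+(aq)] / [Pt^2+(aq)] = 7.18 and log Q = 0.856.
By the Nernst equation, E = +1.63 − (0.0694/2)·(0.856) = +1.60 V.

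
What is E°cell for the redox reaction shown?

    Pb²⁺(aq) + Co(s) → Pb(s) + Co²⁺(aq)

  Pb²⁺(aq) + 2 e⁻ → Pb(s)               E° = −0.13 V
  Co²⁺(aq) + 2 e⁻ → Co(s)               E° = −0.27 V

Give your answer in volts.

+0.14 V

Pb²⁺(aq) gains electrons, so the Pb²⁺/Pb couple is the cathode; the Co²⁺/Co couple is the anode.
E°cell = E°(cathode) − E°(anode) = −0.13 − (−0.27) = +0.14 V.
The positive value indicates the reaction is spontaneous as written.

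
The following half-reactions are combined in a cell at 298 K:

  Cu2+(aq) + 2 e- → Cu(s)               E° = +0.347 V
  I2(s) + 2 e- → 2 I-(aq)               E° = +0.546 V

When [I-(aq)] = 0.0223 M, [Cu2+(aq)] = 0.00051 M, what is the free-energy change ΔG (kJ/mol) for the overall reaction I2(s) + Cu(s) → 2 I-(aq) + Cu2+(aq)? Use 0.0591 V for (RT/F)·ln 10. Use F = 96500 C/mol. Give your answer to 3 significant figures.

With I₂/I⁻ reduced at the cathode, E°cell = +0.546 − (+0.347) = +0.199 V and n = 2.
The reaction quotient is [I-(aq)]^2·[Cu2+(aq)] = 2.54×10^−7; by Nernst, E = +0.199 − (0.0591/2)(−6.596) = +0.3939 V.
Finally ΔG = −nFE = −(2)(96500 C/mol)(+0.3939 V) = −76.0 kJ/mol.

−76.0 kJ/mol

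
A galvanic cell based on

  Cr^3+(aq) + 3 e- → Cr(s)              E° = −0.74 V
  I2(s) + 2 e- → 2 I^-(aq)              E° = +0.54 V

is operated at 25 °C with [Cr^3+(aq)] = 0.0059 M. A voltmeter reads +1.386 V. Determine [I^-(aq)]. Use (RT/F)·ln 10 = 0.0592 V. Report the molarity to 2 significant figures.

0.090 M

The I₂/I⁻ couple has the larger reduction potential, so it is the cathode: E°cell = +0.54 − (−0.74) = +1.28 V and n = 6.
From the Nernst equation, log Q = n(E° − E)/0.0592 = 6·(+1.28 − (+1.386))/0.0592 = −10.743.
The balanced reaction is 3 I2(s) + 2 Cr(s) → 6 I^-(aq) + 2 Cr^3+(aq), so Q = [I^-(aq)]^6·[Cr^3+(aq)]^2.
Substituting the known concentrations and solving, log [I^-(aq)] = −1.047 and [I^-(aq)] = 0.090 M.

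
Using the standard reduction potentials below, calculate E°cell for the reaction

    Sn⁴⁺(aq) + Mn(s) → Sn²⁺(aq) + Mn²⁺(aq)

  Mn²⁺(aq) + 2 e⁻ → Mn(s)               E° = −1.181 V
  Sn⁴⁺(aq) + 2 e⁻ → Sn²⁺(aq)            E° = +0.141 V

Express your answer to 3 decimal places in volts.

In the reaction as written, Sn⁴⁺(aq) is reduced (cathode) and Mn²⁺(aq) is produced by oxidation at the anode.
E°cell = E°(cathode) − E°(anode) = +0.141 − (−1.181) = +1.322 V.

+1.322 V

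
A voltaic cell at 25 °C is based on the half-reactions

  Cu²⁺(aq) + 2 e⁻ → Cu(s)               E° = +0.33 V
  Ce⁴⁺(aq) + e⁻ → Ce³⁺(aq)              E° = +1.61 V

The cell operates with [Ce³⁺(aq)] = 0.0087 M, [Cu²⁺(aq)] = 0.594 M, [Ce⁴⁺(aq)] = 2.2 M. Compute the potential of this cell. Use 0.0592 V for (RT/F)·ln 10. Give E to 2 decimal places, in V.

+1.43 V

Since E°(Ce⁴⁺/Ce³⁺) > E°(Cu²⁺/Cu), Ce⁴⁺/Ce³⁺ serves as the cathode.
E°cell = E°cat − E°an = +1.61 − (+0.33) = +1.28 V; n = 2.
The balanced reaction is 2 Ce⁴⁺(aq) + Cu(s) → 2 Ce³⁺(aq) + Cu²⁺(aq), so Q = ([Ce³⁺(aq)]^2·[Cu²⁺(aq)]) / [Ce⁴⁺(aq)]^2 = 9.29×10^−6 and log Q = −5.032.
Applying E = E° − (RT ln10/nF)·log Q gives +1.28 − (0.0592/2)(−5.032) = +1.43 V.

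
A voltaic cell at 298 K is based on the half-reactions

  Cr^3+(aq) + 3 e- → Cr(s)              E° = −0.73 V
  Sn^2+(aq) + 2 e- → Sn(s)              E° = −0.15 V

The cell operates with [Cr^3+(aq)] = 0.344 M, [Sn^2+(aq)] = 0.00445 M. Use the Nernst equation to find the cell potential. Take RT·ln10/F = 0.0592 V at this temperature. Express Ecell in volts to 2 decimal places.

+0.52 V

Sn²⁺/Sn is reduced (cathode, E° = −0.15 V) and Cr³⁺/Cr is oxidized (anode).
E°cell = E°cat − E°an = −0.15 − (−0.73) = +0.58 V; n = 6.
For the overall reaction 3 Sn^2+(aq) + 2 Cr(s) → 3 Sn(s) + 2 Cr^3+(aq), Q = [Cr^3+(aq)]^2 / [Sn^2+(aq)]^3 = 1.34×10^6, giving log Q = 6.128.
E = E° − (0.0592/n)·log Q = +0.58 − (0.0592/6)(6.128) = +0.52 V.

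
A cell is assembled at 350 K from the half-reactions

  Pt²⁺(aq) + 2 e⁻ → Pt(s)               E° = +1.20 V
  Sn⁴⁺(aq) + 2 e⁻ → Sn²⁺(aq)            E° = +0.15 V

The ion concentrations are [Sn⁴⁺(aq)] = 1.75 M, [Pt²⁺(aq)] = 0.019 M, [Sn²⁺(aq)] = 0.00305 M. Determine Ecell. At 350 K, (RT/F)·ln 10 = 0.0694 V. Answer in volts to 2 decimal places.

+0.89 V

Pt²⁺/Pt is reduced (cathode, E° = +1.20 V) and Sn⁴⁺/Sn²⁺ is oxidized (anode).
The standard potential is +1.20 − (+0.15) = +1.05 V and the balanced reaction transfers n = 2 electrons.
Balancing gives Pt²⁺(aq) + Sn²⁺(aq) → Pt(s) + Sn⁴⁺(aq); hence Q = [Sn⁴⁺(aq)] / ([Pt²⁺(aq)]·[Sn²⁺(aq)]) = 3.02×10^4 (log Q = 4.480).
Applying E = E° − (RT ln10/nF)·log Q gives +1.05 − (0.0694/2)(4.480) = +0.89 V.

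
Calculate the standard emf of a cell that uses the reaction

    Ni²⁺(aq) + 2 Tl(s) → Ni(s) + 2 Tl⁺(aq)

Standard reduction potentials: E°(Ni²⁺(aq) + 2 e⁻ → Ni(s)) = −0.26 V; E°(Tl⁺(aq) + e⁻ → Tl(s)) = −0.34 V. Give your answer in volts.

+0.08 V

Ni²⁺(aq) gains electrons, so the Ni²⁺/Ni couple is the cathode; the Tl⁺/Tl couple is the anode.
E°cell = E°(cathode) − E°(anode) = −0.26 − (−0.34) = +0.08 V.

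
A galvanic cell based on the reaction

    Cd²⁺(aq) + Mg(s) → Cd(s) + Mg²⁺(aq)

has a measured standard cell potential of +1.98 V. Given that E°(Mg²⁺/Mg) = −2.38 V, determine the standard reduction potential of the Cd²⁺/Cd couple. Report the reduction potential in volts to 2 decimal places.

−0.40 V

In the reaction as written the Cd²⁺/Cd couple is reduced (cathode) and Mg²⁺/Mg is oxidized (anode), so E°cell = E°(Cd²⁺/Cd) − E°(Mg²⁺/Mg).
E°(Cd²⁺/Cd) = E°cell + E°(anode) = +1.98 + (−2.38) = −0.40 V.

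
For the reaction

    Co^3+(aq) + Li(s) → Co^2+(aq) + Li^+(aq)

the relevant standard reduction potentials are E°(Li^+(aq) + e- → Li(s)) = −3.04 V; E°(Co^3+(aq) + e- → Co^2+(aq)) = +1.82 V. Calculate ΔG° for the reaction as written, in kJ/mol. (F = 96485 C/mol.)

In the reaction as written Co^3+(aq) is reduced, so the Co³⁺/Co²⁺ couple is the cathode and Li⁺/Li is the anode.
E°cell = +1.82 − (−3.04) = +4.86 V; balancing electrons gives n = 1.
ΔG° = −nFE°cell = −(1)(96485)(+4.86) J/mol = −469 kJ/mol.

−469 kJ/mol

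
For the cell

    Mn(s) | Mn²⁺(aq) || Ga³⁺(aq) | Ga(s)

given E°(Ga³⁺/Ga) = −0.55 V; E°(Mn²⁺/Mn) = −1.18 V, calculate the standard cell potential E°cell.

+0.63 V

By convention the left-hand electrode in cell notation is the anode (oxidation) and the right-hand electrode is the cathode (reduction).
E°cell = E°(right) − E°(left) = −0.55 − (−1.18) = +0.63 V.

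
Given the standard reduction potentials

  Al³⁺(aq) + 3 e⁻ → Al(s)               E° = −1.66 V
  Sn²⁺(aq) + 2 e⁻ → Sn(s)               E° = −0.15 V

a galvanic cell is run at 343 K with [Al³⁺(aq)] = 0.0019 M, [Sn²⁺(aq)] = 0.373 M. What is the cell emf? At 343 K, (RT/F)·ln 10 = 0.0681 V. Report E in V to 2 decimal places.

The Sn²⁺/Sn couple has the more positive E°, so it is the cathode; Al³⁺/Al is the anode.
E°cell = E°cat − E°an = −0.15 − (−1.66) = +1.51 V; n = 6.
For the overall reaction 3 Sn²⁺(aq) + 2 Al(s) → 3 Sn(s) + 2 Al³⁺(aq), Q = [Al³⁺(aq)]^2 / [Sn²⁺(aq)]^3 = 6.96×10^−5, giving log Q = −4.158.
By the Nernst equation, E = +1.51 − (0.0681/6)·(−4.158) = +1.56 V.

+1.56 V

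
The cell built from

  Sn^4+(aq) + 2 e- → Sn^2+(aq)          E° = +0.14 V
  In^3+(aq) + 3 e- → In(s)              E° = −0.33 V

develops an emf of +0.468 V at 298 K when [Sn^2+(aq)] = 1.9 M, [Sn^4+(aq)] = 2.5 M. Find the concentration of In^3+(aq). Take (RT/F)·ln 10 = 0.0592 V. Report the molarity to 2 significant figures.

1.9 M

With Sn⁴⁺/Sn²⁺ at the cathode and In³⁺/In at the anode, E°cell = +0.14 − (−0.33) = +0.47 V (n = 6).
From the Nernst equation, log Q = n(E° − E)/0.0592 = 6·(+0.47 − (+0.468))/0.0592 = 0.203.
Balancing electrons gives 3 Sn^4+(aq) + 2 In(s) → 3 Sn^2+(aq) + 2 In^3+(aq); thus Q = ([Sn^2+(aq)]^3·[In^3+(aq)]^2) / [Sn^4+(aq)]^3.
Substituting the known concentrations and solving, log [In^3+(aq)] = 0.280 and [In^3+(aq)] = 1.9 M.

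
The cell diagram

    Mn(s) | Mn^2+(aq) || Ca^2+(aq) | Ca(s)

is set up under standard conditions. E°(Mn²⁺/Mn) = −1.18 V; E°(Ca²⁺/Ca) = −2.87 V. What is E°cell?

−1.69 V

By convention the left-hand electrode in cell notation is the anode (oxidation) and the right-hand electrode is the cathode (reduction).
E°cell = E°(right) − E°(left) = −2.87 − (−1.18) = −1.69 V.
The negative sign shows that, as written, the cell would require an external voltage to drive the reaction.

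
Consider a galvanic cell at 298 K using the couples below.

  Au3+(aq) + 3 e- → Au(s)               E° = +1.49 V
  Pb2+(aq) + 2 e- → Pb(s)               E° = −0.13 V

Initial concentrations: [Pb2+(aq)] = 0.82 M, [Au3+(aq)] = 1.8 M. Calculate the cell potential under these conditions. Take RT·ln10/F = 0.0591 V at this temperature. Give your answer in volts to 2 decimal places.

Since E°(Au³⁺/Au) > E°(Pb²⁺/Pb), Au³⁺/Au serves as the cathode.
E°cell = E°cat − E°an = +1.49 − (−0.13) = +1.62 V; n = 6.
For the overall reaction 2 Au3+(aq) + 3 Pb(s) → 2 Au(s) + 3 Pb2+(aq), Q = [Pb2+(aq)]^3 / [Au3+(aq)]^2 = 0.17, giving log Q = −0.769.
Applying E = E° − (RT ln10/nF)·log Q gives +1.62 − (0.0591/6)(−0.769) = +1.63 V.

+1.63 V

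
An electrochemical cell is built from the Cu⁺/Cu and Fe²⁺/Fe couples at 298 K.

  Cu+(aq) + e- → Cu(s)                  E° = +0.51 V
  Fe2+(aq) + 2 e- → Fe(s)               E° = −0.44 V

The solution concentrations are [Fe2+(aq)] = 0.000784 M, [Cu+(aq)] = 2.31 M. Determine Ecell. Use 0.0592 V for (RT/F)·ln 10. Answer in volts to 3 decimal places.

+1.063 V

Cu⁺/Cu is reduced (cathode, E° = +0.51 V) and Fe²⁺/Fe is oxidized (anode).
The standard potential is +0.51 − (−0.44) = +0.95 V and the balanced reaction transfers n = 2 electrons.
The balanced reaction is 2 Cu+(aq) + Fe(s) → 2 Cu(s) + Fe2+(aq), so Q = [Fe2+(aq)] / [Cu+(aq)]^2 = 0.000147 and log Q = −3.833.
E = E° − (0.0592/n)·log Q = +0.95 − (0.0592/2)(−3.833) = +1.063 V.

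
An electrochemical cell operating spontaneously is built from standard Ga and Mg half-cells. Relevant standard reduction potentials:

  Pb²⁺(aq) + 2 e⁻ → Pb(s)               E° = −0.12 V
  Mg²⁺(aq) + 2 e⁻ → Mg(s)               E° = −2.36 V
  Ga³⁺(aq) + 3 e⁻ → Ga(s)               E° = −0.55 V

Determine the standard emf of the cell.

Of the two couples in this cell, the one with the more positive reduction potential is reduced at the cathode: here that is Ga³⁺/Ga (−0.55 V); Mg²⁺/Mg (−2.36 V) is the anode.
E°cell = E°(cathode) − E°(anode) = −0.55 − (−2.36) = +1.81 V.

+1.81 V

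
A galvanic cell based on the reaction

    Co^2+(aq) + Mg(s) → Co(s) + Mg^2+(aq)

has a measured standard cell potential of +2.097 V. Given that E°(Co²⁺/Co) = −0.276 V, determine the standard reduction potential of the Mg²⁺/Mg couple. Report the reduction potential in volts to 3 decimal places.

−2.373 V

In the reaction as written the Co²⁺/Co couple is reduced (cathode) and Mg²⁺/Mg is oxidized (anode), so E°cell = E°(Co²⁺/Co) − E°(Mg²⁺/Mg).
E°(Mg²⁺/Mg) = E°(cathode) − E°cell = −0.276 − (+2.097) = −2.373 V.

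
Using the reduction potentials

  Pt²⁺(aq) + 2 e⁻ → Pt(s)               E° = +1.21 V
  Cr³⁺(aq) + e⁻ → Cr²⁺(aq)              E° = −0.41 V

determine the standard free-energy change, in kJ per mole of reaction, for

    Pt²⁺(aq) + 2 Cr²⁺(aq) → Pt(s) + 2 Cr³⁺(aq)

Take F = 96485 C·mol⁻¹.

−313 kJ/mol

In the reaction as written Pt²⁺(aq) is reduced, so the Pt²⁺/Pt couple is the cathode and Cr³⁺/Cr²⁺ is the anode.
E°cell = +1.21 − (−0.41) = +1.62 V; balancing electrons gives n = 2.
ΔG° = −nFE°cell = −(2)(96485)(+1.62) J/mol = −313 kJ/mol.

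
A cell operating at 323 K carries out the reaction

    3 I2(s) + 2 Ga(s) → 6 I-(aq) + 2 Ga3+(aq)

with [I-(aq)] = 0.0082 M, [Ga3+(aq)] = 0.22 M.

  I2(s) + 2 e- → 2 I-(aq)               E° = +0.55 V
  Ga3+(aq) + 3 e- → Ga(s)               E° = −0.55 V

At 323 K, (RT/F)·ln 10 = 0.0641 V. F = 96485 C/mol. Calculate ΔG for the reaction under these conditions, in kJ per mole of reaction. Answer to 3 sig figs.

The standard cell potential is +0.55 − (−0.55) = +1.10 V, with n = 6 electrons in the balanced equation.
Q = [I-(aq)]^6·[Ga3+(aq)]^2 = 1.47×10^−14, so log Q = −13.832 and E = +1.10 − (0.0641/6)(−13.832) = +1.2478 V.
Finally ΔG = −nFE = −(6)(96485 C/mol)(+1.2478 V) = −722 kJ/mol.

−722 kJ/mol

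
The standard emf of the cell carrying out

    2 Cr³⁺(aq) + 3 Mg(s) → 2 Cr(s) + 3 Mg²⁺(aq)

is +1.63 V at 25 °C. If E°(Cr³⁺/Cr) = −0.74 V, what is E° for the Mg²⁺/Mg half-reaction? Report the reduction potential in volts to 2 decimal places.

In the reaction as written the Cr³⁺/Cr couple is reduced (cathode) and Mg²⁺/Mg is oxidized (anode), so E°cell = E°(Cr³⁺/Cr) − E°(Mg²⁺/Mg).
E°(Mg²⁺/Mg) = E°(cathode) − E°cell = −0.74 − (+1.63) = −2.37 V.

−2.37 V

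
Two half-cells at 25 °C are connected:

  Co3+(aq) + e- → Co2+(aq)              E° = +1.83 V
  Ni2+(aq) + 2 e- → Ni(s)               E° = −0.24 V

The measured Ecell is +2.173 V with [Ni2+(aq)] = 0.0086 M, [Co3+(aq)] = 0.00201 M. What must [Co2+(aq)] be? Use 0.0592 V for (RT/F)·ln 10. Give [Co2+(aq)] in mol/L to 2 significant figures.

0.00039 M

Co³⁺/Co²⁺ is the cathode (higher E°); E°cell = +1.83 − (−0.24) = +2.07 V with n = 2.
Since E = E° − (0.0592/n)·log Q, log Q = n(E° − E)/0.0592 = −3.480.
For 2 Co3+(aq) + Ni(s) → 2 Co2+(aq) + Ni2+(aq), the reaction quotient is Q = ([Co2+(aq)]^2·[Ni2+(aq)]) / [Co3+(aq)]^2.
Substituting the known concentrations and solving, log [Co2+(aq)] = −3.404 and [Co2+(aq)] = 0.00039 M.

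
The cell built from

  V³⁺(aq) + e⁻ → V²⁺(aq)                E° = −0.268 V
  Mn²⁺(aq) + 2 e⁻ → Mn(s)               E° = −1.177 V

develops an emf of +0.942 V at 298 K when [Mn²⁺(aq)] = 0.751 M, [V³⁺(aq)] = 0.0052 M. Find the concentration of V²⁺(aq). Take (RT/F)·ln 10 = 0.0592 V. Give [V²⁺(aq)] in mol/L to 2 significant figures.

0.0017 M

The V³⁺/V²⁺ couple has the larger reduction potential, so it is the cathode: E°cell = −0.268 − (−1.177) = +0.909 V and n = 2.
Since E = E° − (0.0592/n)·log Q, log Q = n(E° − E)/0.0592 = −1.115.
The balanced reaction is 2 V³⁺(aq) + Mn(s) → 2 V²⁺(aq) + Mn²⁺(aq), so Q = ([V²⁺(aq)]^2·[Mn²⁺(aq)]) / [V³⁺(aq)]^2.
Solving for the unknown gives log [V²⁺(aq)] = −2.779, so [V²⁺(aq)] ≈ 0.0017 M.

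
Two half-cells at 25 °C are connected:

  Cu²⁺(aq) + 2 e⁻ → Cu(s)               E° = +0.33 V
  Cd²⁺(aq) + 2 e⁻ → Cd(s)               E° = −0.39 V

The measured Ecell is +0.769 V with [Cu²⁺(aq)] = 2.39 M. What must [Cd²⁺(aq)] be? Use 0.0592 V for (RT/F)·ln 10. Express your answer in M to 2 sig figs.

0.053 M

With Cu²⁺/Cu at the cathode and Cd²⁺/Cd at the anode, E°cell = +0.33 − (−0.39) = +0.72 V (n = 2).
Rearranging E = E° − (0.0592/n)·log Q gives log Q = 2(+0.72 − (+0.769))/0.0592 = −1.655.
The balanced reaction is Cu²⁺(aq) + Cd(s) → Cu(s) + Cd²⁺(aq), so Q = [Cd²⁺(aq)] / [Cu²⁺(aq)].
Substituting the known concentrations and solving, log [Cd²⁺(aq)] = −1.277 and [Cd²⁺(aq)] = 0.053 M.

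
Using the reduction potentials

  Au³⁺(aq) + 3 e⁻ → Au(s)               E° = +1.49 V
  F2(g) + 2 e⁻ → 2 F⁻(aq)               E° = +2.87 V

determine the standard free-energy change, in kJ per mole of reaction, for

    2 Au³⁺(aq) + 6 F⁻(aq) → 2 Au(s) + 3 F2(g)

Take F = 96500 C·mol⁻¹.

In the reaction as written Au³⁺(aq) is reduced, so the Au³⁺/Au couple is the cathode and F₂/F⁻ is the anode.
E°cell = +1.49 − (+2.87) = −1.38 V; balancing electrons gives n = 6.
ΔG° = −nFE°cell = −(6)(96500)(−1.38) J/mol = +799 kJ/mol.

+799 kJ/mol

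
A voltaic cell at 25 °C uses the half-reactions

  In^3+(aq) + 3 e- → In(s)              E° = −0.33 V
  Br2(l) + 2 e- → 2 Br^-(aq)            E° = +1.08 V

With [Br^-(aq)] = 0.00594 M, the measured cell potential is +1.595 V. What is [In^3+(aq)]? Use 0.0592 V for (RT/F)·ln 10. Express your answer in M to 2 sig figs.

0.0020 M

Br₂/Br⁻ is the cathode (higher E°); E°cell = +1.08 − (−0.33) = +1.41 V with n = 6.
From the Nernst equation, log Q = n(E° − E)/0.0592 = 6·(+1.41 − (+1.595))/0.0592 = −18.750.
The balanced reaction is 3 Br2(l) + 2 In(s) → 6 Br^-(aq) + 2 In^3+(aq), so Q = [Br^-(aq)]^6·[In^3+(aq)]^2.
Solving for the unknown gives log [In^3+(aq)] = −2.696, so [In^3+(aq)] ≈ 0.0020 M.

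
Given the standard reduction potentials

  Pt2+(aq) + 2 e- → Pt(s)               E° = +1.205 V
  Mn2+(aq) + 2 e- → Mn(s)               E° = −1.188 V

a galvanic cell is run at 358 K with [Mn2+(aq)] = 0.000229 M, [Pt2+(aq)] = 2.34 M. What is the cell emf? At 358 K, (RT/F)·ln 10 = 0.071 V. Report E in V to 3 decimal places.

+2.535 V

The Pt²⁺/Pt couple has the more positive E°, so it is the cathode; Mn²⁺/Mn is the anode.
E°cell = E°cat − E°an = +1.205 − (−1.188) = +2.393 V; n = 2.
For the overall reaction Pt2+(aq) + Mn(s) → Pt(s) + Mn2+(aq), Q = [Mn2+(aq)] / [Pt2+(aq)] = 9.79×10^−5, giving log Q = −4.009.
Applying E = E° − (RT ln10/nF)·log Q gives +2.393 − (0.071/2)(−4.009) = +2.535 V.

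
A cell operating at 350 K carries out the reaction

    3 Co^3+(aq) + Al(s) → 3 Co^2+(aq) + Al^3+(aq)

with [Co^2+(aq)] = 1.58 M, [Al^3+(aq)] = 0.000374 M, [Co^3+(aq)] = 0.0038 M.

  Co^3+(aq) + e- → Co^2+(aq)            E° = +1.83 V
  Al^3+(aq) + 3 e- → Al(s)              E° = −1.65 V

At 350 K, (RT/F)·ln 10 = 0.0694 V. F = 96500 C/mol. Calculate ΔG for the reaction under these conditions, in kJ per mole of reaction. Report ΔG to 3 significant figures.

The standard cell potential is +1.83 − (−1.65) = +3.48 V, with n = 3 electrons in the balanced equation.
Q = ([Co^2+(aq)]^3·[Al^3+(aq)]) / [Co^3+(aq)]^3 = 2.69×10^4, so log Q = 4.429 and E = +3.48 − (0.0694/3)(4.429) = +3.3775 V.
Finally ΔG = −nFE = −(3)(96500 C/mol)(+3.3775 V) = −978 kJ/mol.

−978 kJ/mol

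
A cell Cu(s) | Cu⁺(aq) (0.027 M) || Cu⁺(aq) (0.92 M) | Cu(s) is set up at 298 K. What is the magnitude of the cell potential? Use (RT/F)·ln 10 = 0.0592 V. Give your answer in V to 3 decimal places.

For a concentration cell E°cell = 0, since both electrodes use the same couple.
The compartment with the higher Cu⁺(aq) concentration (0.92 M) acts as the cathode; ions are reduced there and produced at the dilute (0.027 M) anode.
With n = 1, Ecell = −(0.0592/1)·log([dilute]/[conc]) = −(0.0592/1)·log(0.027/0.92) = +0.091 V.

0.091 V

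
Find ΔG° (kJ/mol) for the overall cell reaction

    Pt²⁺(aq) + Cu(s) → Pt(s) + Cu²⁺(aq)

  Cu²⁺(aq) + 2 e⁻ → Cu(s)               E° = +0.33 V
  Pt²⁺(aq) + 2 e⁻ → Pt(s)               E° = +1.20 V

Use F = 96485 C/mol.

In the reaction as written Pt²⁺(aq) is reduced, so the Pt²⁺/Pt couple is the cathode and Cu²⁺/Cu is the anode.
E°cell = +1.20 − (+0.33) = +0.87 V; balancing electrons gives n = 2.
ΔG° = −nFE°cell = −(2)(96485)(+0.87) J/mol = −168 kJ/mol.

−168 kJ/mol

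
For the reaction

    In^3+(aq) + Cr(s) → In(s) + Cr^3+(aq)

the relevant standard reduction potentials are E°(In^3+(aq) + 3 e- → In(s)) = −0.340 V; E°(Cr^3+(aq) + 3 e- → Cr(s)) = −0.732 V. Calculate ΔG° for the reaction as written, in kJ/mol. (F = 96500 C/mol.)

In the reaction as written In^3+(aq) is reduced, so the In³⁺/In couple is the cathode and Cr³⁺/Cr is the anode.
E°cell = −0.340 − (−0.732) = +0.392 V; balancing electrons gives n = 3.
ΔG° = −nFE°cell = −(3)(96500)(+0.392) J/mol = −113 kJ/mol.

−113 kJ/mol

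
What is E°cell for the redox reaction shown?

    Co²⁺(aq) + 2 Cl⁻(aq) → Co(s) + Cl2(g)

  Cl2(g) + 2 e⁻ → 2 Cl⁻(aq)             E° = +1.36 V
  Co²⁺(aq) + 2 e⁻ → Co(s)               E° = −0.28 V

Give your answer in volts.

−1.64 V

In the reaction as written, Co²⁺(aq) is reduced (cathode) and Cl2(g) is produced by oxidation at the anode.
E°cell = E°(cathode) − E°(anode) = −0.28 − (+1.36) = −1.64 V.
The negative E°cell means the reaction is non-spontaneous in the direction written.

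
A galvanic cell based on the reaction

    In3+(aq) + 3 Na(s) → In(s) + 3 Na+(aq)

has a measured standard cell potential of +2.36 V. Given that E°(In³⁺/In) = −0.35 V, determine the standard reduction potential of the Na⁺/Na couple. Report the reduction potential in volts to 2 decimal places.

In the reaction as written the In³⁺/In couple is reduced (cathode) and Na⁺/Na is oxidized (anode), so E°cell = E°(In³⁺/In) − E°(Na⁺/Na).
E°(Na⁺/Na) = E°(cathode) − E°cell = −0.35 − (+2.36) = −2.71 V.

−2.71 V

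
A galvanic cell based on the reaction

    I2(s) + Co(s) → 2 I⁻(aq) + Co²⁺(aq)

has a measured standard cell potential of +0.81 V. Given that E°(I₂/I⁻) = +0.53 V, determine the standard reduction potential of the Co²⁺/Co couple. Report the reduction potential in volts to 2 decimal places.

In the reaction as written the I₂/I⁻ couple is reduced (cathode) and Co²⁺/Co is oxidized (anode), so E°cell = E°(I₂/I⁻) − E°(Co²⁺/Co).
E°(Co²⁺/Co) = E°(cathode) − E°cell = +0.53 − (+0.81) = −0.28 V.

−0.28 V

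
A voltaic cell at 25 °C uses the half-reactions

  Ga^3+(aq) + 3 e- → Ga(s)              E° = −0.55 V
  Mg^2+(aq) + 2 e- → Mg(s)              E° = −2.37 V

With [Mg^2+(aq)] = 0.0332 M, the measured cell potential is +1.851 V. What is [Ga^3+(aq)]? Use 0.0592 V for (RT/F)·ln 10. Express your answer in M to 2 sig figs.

The Ga³⁺/Ga couple has the larger reduction potential, so it is the cathode: E°cell = −0.55 − (−2.37) = +1.82 V and n = 6.
From the Nernst equation, log Q = n(E° − E)/0.0592 = 6·(+1.82 − (+1.851))/0.0592 = −3.142.
The balanced reaction is 2 Ga^3+(aq) + 3 Mg(s) → 2 Ga(s) + 3 Mg^2+(aq), so Q = [Mg^2+(aq)]^3 / [Ga^3+(aq)]^2.
Solving for the unknown gives log [Ga^3+(aq)] = −0.647, so [Ga^3+(aq)] ≈ 0.23 M.

0.23 M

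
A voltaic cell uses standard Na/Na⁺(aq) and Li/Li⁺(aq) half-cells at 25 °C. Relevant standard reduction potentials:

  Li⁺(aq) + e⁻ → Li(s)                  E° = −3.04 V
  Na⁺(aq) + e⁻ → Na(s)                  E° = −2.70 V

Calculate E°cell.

Of the two couples in this cell, the one with the more positive reduction potential is reduced at the cathode: here that is Na⁺/Na (−2.70 V); Li⁺/Li (−3.04 V) is the anode.
E°cell = E°(cathode) − E°(anode) = −2.70 − (−3.04) = +0.34 V.

+0.34 V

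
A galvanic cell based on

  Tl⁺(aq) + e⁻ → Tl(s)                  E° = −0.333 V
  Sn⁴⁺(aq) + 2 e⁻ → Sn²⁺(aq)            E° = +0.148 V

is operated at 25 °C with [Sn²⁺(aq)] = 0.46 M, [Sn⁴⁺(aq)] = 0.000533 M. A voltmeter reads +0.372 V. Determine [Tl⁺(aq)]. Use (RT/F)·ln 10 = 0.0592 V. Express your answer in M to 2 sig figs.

2.4 M

With Sn⁴⁺/Sn²⁺ at the cathode and Tl⁺/Tl at the anode, E°cell = +0.148 − (−0.333) = +0.481 V (n = 2).
Since E = E° − (0.0592/n)·log Q, log Q = n(E° − E)/0.0592 = 3.682.
For Sn⁴⁺(aq) + 2 Tl(s) → Sn²⁺(aq) + 2 Tl⁺(aq), the reaction quotient is Q = ([Sn²⁺(aq)]·[Tl⁺(aq)]^2) / [Sn⁴⁺(aq)].
Substituting the known concentrations and solving, log [Tl⁺(aq)] = 0.373 and [Tl⁺(aq)] = 2.4 M.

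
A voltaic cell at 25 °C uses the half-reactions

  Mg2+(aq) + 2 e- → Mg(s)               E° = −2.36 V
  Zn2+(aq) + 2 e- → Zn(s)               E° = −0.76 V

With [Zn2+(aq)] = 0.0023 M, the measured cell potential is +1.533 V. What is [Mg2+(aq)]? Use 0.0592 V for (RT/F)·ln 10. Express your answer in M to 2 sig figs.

0.42 M

The Zn²⁺/Zn couple has the larger reduction potential, so it is the cathode: E°cell = −0.76 − (−2.36) = +1.60 V and n = 2.
Rearranging E = E° − (0.0592/n)·log Q gives log Q = 2(+1.60 − (+1.533))/0.0592 = 2.264.
For Zn2+(aq) + Mg(s) → Zn(s) + Mg2+(aq), the reaction quotient is Q = [Mg2+(aq)] / [Zn2+(aq)].
Solving for the unknown gives log [Mg2+(aq)] = −0.374, so [Mg2+(aq)] ≈ 0.42 M.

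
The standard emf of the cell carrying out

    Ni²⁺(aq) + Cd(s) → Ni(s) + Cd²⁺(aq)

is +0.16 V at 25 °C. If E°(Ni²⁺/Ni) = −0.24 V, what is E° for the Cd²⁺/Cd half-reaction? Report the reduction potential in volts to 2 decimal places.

In the reaction as written the Ni²⁺/Ni couple is reduced (cathode) and Cd²⁺/Cd is oxidized (anode), so E°cell = E°(Ni²⁺/Ni) − E°(Cd²⁺/Cd).
E°(Cd²⁺/Cd) = E°(cathode) − E°cell = −0.24 − (+0.16) = −0.40 V.

−0.40 V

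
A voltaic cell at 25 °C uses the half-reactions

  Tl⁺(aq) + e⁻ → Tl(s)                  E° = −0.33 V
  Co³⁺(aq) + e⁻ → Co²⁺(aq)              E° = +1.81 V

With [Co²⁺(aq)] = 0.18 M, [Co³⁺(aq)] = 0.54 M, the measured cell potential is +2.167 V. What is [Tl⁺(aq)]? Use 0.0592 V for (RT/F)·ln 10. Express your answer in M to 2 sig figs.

1.0 M

With Co³⁺/Co²⁺ at the cathode and Tl⁺/Tl at the anode, E°cell = +1.81 − (−0.33) = +2.14 V (n = 1).
Rearranging E = E° − (0.0592/n)·log Q gives log Q = 1(+2.14 − (+2.167))/0.0592 = −0.456.
For Co³⁺(aq) + Tl(s) → Co²⁺(aq) + Tl⁺(aq), the reaction quotient is Q = ([Co²⁺(aq)]·[Tl⁺(aq)]) / [Co³⁺(aq)].
Solving for the unknown gives log [Tl⁺(aq)] = 0.021, so [Tl⁺(aq)] ≈ 1.0 M.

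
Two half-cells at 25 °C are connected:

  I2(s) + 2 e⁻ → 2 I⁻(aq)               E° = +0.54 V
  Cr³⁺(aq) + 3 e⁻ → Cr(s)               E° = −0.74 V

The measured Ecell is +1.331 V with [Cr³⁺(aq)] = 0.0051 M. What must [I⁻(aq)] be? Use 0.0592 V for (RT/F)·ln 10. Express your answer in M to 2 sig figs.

With I₂/I⁻ at the cathode and Cr³⁺/Cr at the anode, E°cell = +0.54 − (−0.74) = +1.28 V (n = 6).
Since E = E° − (0.0592/n)·log Q, log Q = n(E° − E)/0.0592 = −5.169.
The balanced reaction is 3 I2(s) + 2 Cr(s) → 6 I⁻(aq) + 2 Cr³⁺(aq), so Q = [I⁻(aq)]^6·[Cr³⁺(aq)]^2.
Isolating [I⁻(aq)] in Q = 10^{−5.169} yields log [I⁻(aq)] = −0.097, i.e. 0.80 M.

0.80 M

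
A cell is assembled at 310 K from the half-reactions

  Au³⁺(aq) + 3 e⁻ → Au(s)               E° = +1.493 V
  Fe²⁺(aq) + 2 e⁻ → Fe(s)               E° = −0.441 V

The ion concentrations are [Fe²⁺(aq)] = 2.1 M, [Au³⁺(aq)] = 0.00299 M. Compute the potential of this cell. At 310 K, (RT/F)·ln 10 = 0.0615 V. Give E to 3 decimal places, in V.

+1.872 V

Since E°(Au³⁺/Au) > E°(Fe²⁺/Fe), Au³⁺/Au serves as the cathode.
The standard potential is +1.493 − (−0.441) = +1.934 V and the balanced reaction transfers n = 6 electrons.
Balancing gives 2 Au³⁺(aq) + 3 Fe(s) → 2 Au(s) + 3 Fe²⁺(aq); hence Q = [Fe²⁺(aq)]^3 / [Au³⁺(aq)]^2 = 1.04×10^6 (log Q = 6.015).
By the Nernst equation, E = +1.934 − (0.0615/6)·(6.015) = +1.872 V.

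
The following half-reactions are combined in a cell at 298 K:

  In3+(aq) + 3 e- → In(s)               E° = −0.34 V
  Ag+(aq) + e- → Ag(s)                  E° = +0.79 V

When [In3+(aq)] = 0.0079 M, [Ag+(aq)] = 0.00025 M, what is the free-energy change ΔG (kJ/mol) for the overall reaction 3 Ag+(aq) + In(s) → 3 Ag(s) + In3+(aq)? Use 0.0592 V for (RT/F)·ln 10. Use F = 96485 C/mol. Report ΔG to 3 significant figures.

−277 kJ/mol

The standard cell potential is +0.79 − (−0.34) = +1.13 V, with n = 3 electrons in the balanced equation.
Q = [In3+(aq)] / [Ag+(aq)]^3 = 5.06×10^8, so log Q = 8.704 and E = +1.13 − (0.0592/3)(8.704) = +0.9582 V.
Finally ΔG = −nFE = −(3)(96485 C/mol)(+0.9582 V) = −277 kJ/mol.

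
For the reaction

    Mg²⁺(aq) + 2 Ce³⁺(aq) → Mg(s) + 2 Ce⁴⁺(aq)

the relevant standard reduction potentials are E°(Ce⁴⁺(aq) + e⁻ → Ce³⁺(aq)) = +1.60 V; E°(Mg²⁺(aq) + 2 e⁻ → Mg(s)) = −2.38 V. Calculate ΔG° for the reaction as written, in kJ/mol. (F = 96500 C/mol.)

In the reaction as written Mg²⁺(aq) is reduced, so the Mg²⁺/Mg couple is the cathode and Ce⁴⁺/Ce³⁺ is the anode.
E°cell = −2.38 − (+1.60) = −3.98 V; balancing electrons gives n = 2.
ΔG° = −nFE°cell = −(2)(96500)(−3.98) J/mol = +768 kJ/mol.

+768 kJ/mol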